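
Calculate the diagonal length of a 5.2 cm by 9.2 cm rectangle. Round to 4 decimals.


Shape: rectangle (diagonal via Pythagoras)
Sides: 5.2 cm and 9.2 cm
Formula: d = sqrt(l^2 + w^2)
l^2 = 27.04, w^2 = 84.64
l^2 + w^2 = 111.68
d = sqrt(111.68)
d = 10.5679
10.5679 cm


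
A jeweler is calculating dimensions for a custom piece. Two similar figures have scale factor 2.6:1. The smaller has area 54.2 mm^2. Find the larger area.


Linear scale factor k = 2.6
Original area = 54.2 mm^2
Rule: under a linear scaling by k, areas scale by k^2.
k^2 = 2.6^2 = 6.76
New area = 54.2 * 6.76
New area = 366.392
366.392 mm^2


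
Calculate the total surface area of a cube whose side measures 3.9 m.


Shape: cube
Side s = 3.9 m
A cube has 6 square faces.
Formula: SA = 6 * s^2
s^2 = 15.21
SA = 6 * 15.21
SA = 91.26
91.26 m^2


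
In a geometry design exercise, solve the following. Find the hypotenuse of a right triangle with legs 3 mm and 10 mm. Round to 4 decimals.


Shape: right triangle
Legs a = 3 mm, b = 10 mm
Formula: c = sqrt(a^2 + b^2)
a^2 = 9, b^2 = 100
a^2 + b^2 = 109
c = sqrt(109)
c = 10.4403
10.4403 mm


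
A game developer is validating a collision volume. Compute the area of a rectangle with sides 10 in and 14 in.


Shape: rectangle
Length l = 10 in, Width w = 14 in
Formula: A = l * w
A = 10 * 14
A = 140
140 in^2


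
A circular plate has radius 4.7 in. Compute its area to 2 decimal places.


Shape: circle
Radius r = 4.7 in
Formula: A = pi * r^2
r^2 = 4.7^2 = 22.09
A = pi * 22.09
A = 69.4
69.4 in^2


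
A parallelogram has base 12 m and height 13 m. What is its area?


Shape: parallelogram
Base b = 12 m, Height h = 13 m
Formula: A = b * h
A = 12 * 13
A = 156
156 m^2


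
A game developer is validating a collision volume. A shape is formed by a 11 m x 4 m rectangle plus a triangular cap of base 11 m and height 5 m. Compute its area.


Composite shape: rectangle + triangle
Rectangle area = 11 * 4 = 44
Triangle area = 0.5 * 11 * 5 = 27.5
Total = 44 + 27.5
Total = 71.5
71.5 m^2


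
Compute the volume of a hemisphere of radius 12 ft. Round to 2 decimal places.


Shape: hemisphere (half of a sphere)
Radius r = 12 ft
Formula: V = (1/2) * (4/3) * pi * r^3 = (2/3) * pi * r^3
r^3 = 1728
(2/3) * 1728 = 1152
V = 1152 * pi
V = 3619.11
3619.11 ft^3


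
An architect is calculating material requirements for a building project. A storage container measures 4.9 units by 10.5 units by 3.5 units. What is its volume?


Shape: rectangular prism
l = 4.9 units, w = 10.5 units, h = 3.5 units
Formula: V = l * w * h
V = 4.9 * 10.5 * 3.5
V = 51.45 * 3.5
V = 180.075
180.075 units^3


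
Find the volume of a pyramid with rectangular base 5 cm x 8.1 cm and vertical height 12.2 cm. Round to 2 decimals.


Shape: rectangular pyramid
Base: 5 cm x 8.1 cm, Height h = 12.2 cm
Formula: V = (1/3) * base_area * h
base_area = 5 * 8.1 = 40.5
base_area * h = 40.5 * 12.2 = 494.1
V = 494.1 / 3
V = 164.7
164.7 cm^3


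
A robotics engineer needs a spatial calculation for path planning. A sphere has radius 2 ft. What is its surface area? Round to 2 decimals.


Shape: sphere
Radius r = 2 ft
Formula: SA = 4 * pi * r^2
r^2 = 4
SA = 4 * pi * 4
SA = 16 * pi
SA = 50.27
50.27 ft^2


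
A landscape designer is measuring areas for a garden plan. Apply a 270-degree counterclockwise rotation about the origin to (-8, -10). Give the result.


Transformation: rotation about the origin
Original point: (-8, -10)
Rule for 270 deg counterclockwise: (x, y) -> (y, -x)
Apply: (-8, -10) -> (-10, 8)
(-10, 8)


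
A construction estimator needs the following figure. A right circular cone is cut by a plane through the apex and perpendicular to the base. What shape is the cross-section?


Solid: right circular cone
Cutting plane: through the apex and perpendicular to the base
Visualize the intersection of the plane with the solid's surface.
The boundary of the cut region is a isosceles triangle.
isosceles triangle


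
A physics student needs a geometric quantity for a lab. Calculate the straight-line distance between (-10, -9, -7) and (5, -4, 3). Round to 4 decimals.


3D distance between two points
P1 = (-10, -9, -7), P2 = (5, -4, 3)
Formula: d = sqrt((x2-x1)^2 + (y2-y1)^2 + (z2-z1)^2)
dx = 5 - -10 = 15
dy = -4 - -9 = 5
dz = 3 - -7 = 10
dx^2 + dy^2 + dz^2 = 225 + 25 + 100 = 350
d = sqrt(350)
d = 18.7083
18.7083 units


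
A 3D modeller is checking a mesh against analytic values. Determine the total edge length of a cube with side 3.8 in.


Shape: cube
Side s = 3.8 in
A cube has 12 edges, all equal.
Formula: total edge length = 12 * s
Total = 12 * 3.8
Total = 45.6
45.6 in


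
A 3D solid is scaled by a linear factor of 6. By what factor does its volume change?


Linear scale factor k = 6
Rule: under a linear scaling by k, volumes scale by k^3.
k^3 = 6 * 6 * 6
k^3 = 36 * 6
k^3 = 216
Volume scales by a factor of 216.
216 (dimensionless)


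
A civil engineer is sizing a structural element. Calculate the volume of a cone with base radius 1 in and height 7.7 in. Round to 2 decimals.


Shape: cone
Radius r = 1 in, Height h = 7.7 in
Formula: V = (1/3) * pi * r^2 * h
r^2 = 1
pi * r^2 * h = pi * 1 * 7.7 = 7.7 * pi
V = 7.7 * pi / 3
V = 8.06
8.06 in^3


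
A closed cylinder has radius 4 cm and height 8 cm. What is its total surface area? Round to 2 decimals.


Shape: closed cylinder
Radius r = 4 cm, Height h = 8 cm
Formula: SA = 2*pi*r^2 + 2*pi*r*h = 2*pi*r*(r + h)
r + h = 12
2 * r * (r + h) = 2 * 4 * 12 = 96
SA = 96 * pi
SA = 301.59
301.59 cm^2


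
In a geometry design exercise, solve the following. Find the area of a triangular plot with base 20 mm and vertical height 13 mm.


Shape: triangle
Base b = 20 mm, Height h = 13 mm
Formula: A = (1/2) * b * h
A = 0.5 * 20 * 13
A = 0.5 * 260
A = 130
130 mm^2


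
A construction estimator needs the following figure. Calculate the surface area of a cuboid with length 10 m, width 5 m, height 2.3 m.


Shape: rectangular prism
l = 10 m, w = 5 m, h = 2.3 m
Formula: SA = 2(lw + lh + wh)
lw = 50, lh = 23, wh = 11.5
lw + lh + wh = 84.5
SA = 2 * 84.5
SA = 169
169 m^2


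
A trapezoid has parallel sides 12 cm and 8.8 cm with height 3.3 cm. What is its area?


Shape: trapezoid
Parallel sides a = 12 cm, b = 8.8 cm; Height h = 3.3 cm
Formula: A = (a + b) * h / 2
a + b = 12 + 8.8 = 20.8
A = 20.8 * 3.3 / 2
A = 68.64 / 2
A = 34.32
34.32 cm^2


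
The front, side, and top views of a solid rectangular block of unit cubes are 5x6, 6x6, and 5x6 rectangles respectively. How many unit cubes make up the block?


Orthographic views of a solid rectangular block:
Front view 5 x 6 -> length = 5, height = 6
Side view 6 x 6 -> width = 6, height = 6 (consistent)
Top view 5 x 6 -> confirms length = 5, width = 6
The block is 5 x 6 x 6.
Total unit cubes = 5 * 6 * 6 = 180
180 unit cubes


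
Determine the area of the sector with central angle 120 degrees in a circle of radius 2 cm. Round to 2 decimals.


Shape: circular sector
Radius r = 2 cm, Angle = 120 degrees
Formula: A = (angle/360) * pi * r^2
r^2 = 4
Fraction of circle = 120/360
A = (120/360) * pi * 4
A = 1.333333 * pi
A = 4.19
4.19 cm^2


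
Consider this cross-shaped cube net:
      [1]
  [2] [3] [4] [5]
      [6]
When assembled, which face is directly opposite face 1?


Net: cross layout. Take square 3 as the base (bottom).
Fold the four squares in the horizontal row up around 3: 2 -> left, 4 -> right, 5 wraps to the top.
Fold 1 and 6 up from 3: 1 -> back, 6 -> front.
Opposite pairs are therefore: (1, 6), (2, 4), (3, 5).
Face 1 is opposite face 6.
face 6


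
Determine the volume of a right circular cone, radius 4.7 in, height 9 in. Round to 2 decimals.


Shape: cone
Radius r = 4.7 in, Height h = 9 in
Formula: V = (1/3) * pi * r^2 * h
r^2 = 22.09
pi * r^2 * h = pi * 22.09 * 9 = 198.81 * pi
V = 198.81 * pi / 3
V = 208.19
208.19 in^3


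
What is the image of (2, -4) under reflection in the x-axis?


Transformation: reflection
Original point: (2, -4)
Rule for reflection over the x-axis: (x, y) -> (x, -y)
Apply: (2, -4) -> (2, 4)
(2, 4)


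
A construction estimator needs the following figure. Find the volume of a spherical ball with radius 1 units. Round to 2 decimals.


Shape: sphere
Radius r = 1 units
Formula: V = (4/3) * pi * r^3
r^3 = 1
(4/3) * 1 = 1.333333
V = 1.333333 * pi
V = 4.19
4.19 units^3


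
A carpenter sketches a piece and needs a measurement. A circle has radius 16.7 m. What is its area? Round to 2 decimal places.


Shape: circle
Radius r = 16.7 m
Formula: A = pi * r^2
r^2 = 16.7^2 = 278.89
A = pi * 278.89
A = 876.16
876.16 m^2


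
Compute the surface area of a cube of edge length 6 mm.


Shape: cube
Side s = 6 mm
A cube has 6 square faces.
Formula: SA = 6 * s^2
s^2 = 36
SA = 6 * 36
SA = 216
216 mm^2


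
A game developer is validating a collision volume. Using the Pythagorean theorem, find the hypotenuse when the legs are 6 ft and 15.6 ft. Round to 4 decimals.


Shape: right triangle
Legs a = 6 ft, b = 15.6 ft
Formula: c = sqrt(a^2 + b^2)
a^2 = 36, b^2 = 243.36
a^2 + b^2 = 279.36
c = sqrt(279.36)
c = 16.7141
16.7141 ft


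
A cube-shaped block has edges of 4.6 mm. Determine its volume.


Shape: cube
Side s = 4.6 mm
Formula: V = s^3
V = 4.6 * 4.6 * 4.6
V = 21.16 * 4.6
V = 97.336
97.336 mm^3


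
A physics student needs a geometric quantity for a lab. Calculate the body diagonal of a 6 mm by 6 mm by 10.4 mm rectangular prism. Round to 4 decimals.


Shape: rectangular box (space diagonal)
l = 6 mm, w = 6 mm, h = 10.4 mm
Visualize: the diagonal of the base, then a right triangle with that diagonal and the height.
Formula: d = sqrt(l^2 + w^2 + h^2)
l^2 + w^2 + h^2 = 36 + 36 + 108.16 = 180.16
d = sqrt(180.16)
d = 13.4224
13.4224 mm


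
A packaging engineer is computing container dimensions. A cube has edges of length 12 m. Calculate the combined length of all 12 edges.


Shape: cube
Side s = 12 m
A cube has 12 edges, all equal.
Formula: total edge length = 12 * s
Total = 12 * 12
Total = 144
144 m


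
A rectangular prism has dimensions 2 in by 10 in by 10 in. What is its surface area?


Shape: rectangular prism
l = 2 in, w = 10 in, h = 10 in
Formula: SA = 2(lw + lh + wh)
lw = 20, lh = 20, wh = 100
lw + lh + wh = 140
SA = 2 * 140
SA = 280
280 in^2


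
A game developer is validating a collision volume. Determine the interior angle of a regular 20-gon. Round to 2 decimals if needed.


Shape: regular icosagon (20 sides)
Formula: interior angle = (n - 2) * 180 / n
(n - 2) = 18
(n - 2) * 180 = 3240
angle = 3240 / 20
angle = 162
162 degrees


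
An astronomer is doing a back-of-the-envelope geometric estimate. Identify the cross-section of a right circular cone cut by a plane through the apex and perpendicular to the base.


Solid: right circular cone
Cutting plane: through the apex and perpendicular to the base
Visualize the intersection of the plane with the solid's surface.
The boundary of the cut region is a isosceles triangle.
isosceles triangle


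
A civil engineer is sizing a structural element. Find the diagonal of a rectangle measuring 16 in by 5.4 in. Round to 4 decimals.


Shape: rectangle (diagonal via Pythagoras)
Sides: 16 in and 5.4 in
Formula: d = sqrt(l^2 + w^2)
l^2 = 256, w^2 = 29.16
l^2 + w^2 = 285.16
d = sqrt(285.16)
d = 16.8867
16.8867 in


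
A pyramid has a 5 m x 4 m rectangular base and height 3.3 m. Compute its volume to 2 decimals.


Shape: rectangular pyramid
Base: 5 m x 4 m, Height h = 3.3 m
Formula: V = (1/3) * base_area * h
base_area = 5 * 4 = 20
base_area * h = 20 * 3.3 = 66
V = 66 / 3
V = 22
22 m^3


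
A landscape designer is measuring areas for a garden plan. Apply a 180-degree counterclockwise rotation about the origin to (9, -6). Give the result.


Transformation: rotation about the origin
Original point: (9, -6)
Rule for 180 deg: (x, y) -> (-x, -y)
Apply: (9, -6) -> (-9, 6)
(-9, 6)


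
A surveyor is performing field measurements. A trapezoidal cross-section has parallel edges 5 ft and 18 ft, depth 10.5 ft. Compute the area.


Shape: trapezoid
Parallel sides a = 5 ft, b = 18 ft; Height h = 10.5 ft
Formula: A = (a + b) * h / 2
a + b = 5 + 18 = 23
A = 23 * 10.5 / 2
A = 241.5 / 2
A = 120.75
120.75 ft^2


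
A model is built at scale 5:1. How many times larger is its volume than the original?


Linear scale factor k = 5
Rule: under a linear scaling by k, volumes scale by k^3.
k^3 = 5 * 5 * 5
k^3 = 25 * 5
k^3 = 125
Volume scales by a factor of 125.
125 (dimensionless)


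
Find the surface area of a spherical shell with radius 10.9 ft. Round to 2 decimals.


Shape: sphere
Radius r = 10.9 ft
Formula: SA = 4 * pi * r^2
r^2 = 118.81
SA = 4 * pi * 118.81
SA = 475.24 * pi
SA = 1493.01
1493.01 ft^2


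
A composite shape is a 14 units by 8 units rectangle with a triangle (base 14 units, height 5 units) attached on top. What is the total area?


Composite shape: rectangle + triangle
Rectangle area = 14 * 8 = 112
Triangle area = 0.5 * 14 * 5 = 35
Total = 112 + 35
Total = 147
147 units^2


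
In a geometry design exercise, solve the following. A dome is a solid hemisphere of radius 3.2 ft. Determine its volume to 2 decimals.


Shape: hemisphere (half of a sphere)
Radius r = 3.2 ft
Formula: V = (1/2) * (4/3) * pi * r^3 = (2/3) * pi * r^3
r^3 = 32.768
(2/3) * 32.768 = 21.845333
V = 21.845333 * pi
V = 68.63
68.63 ft^3


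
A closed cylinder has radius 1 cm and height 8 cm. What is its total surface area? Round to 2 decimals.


Shape: closed cylinder
Radius r = 1 cm, Height h = 8 cm
Formula: SA = 2*pi*r^2 + 2*pi*r*h = 2*pi*r*(r + h)
r + h = 9
2 * r * (r + h) = 2 * 1 * 9 = 18
SA = 18 * pi
SA = 56.55
56.55 cm^2


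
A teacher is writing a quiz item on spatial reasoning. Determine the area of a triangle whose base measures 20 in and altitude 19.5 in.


Shape: triangle
Base b = 20 in, Height h = 19.5 in
Formula: A = (1/2) * b * h
A = 0.5 * 20 * 19.5
A = 0.5 * 390
A = 195
195 in^2


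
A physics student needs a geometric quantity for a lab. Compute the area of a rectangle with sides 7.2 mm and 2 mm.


Shape: rectangle
Length l = 7.2 mm, Width w = 2 mm
Formula: A = l * w
A = 7.2 * 2
A = 14.4
14.4 mm^2


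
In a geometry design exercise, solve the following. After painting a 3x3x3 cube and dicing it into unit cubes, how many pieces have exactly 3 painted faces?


Large cube: 3 x 3 x 3, cut into unit cubes.
Cubes with 3 painted faces are at the corners. A cube always has 8 corners.
Count = 8
8 unit cubes


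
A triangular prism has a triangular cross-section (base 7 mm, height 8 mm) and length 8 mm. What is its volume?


Shape: triangular prism
Triangle base = 7 mm, triangle height = 8 mm, prism length L = 8 mm
Formula: V = (1/2 * b * h_tri) * L
Cross-section area = 0.5 * 7 * 8 = 28
V = 28 * 8
V = 224
224 mm^3


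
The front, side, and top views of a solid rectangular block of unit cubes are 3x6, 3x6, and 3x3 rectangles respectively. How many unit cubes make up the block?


Orthographic views of a solid rectangular block:
Front view 3 x 6 -> length = 3, height = 6
Side view 3 x 6 -> width = 3, height = 6 (consistent)
Top view 3 x 3 -> confirms length = 3, width = 3
The block is 3 x 3 x 6.
Total unit cubes = 3 * 3 * 6 = 54
54 unit cubes


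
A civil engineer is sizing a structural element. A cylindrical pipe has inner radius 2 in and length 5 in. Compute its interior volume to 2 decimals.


Shape: cylinder
Radius r = 2 in, Height h = 5 in
Formula: V = pi * r^2 * h
r^2 = 4
V = pi * 4 * 5
V = 20 * pi
V = 62.83
62.83 in^3


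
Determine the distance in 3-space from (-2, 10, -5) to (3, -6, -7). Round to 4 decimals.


3D distance between two points
P1 = (-2, 10, -5), P2 = (3, -6, -7)
Formula: d = sqrt((x2-x1)^2 + (y2-y1)^2 + (z2-z1)^2)
dx = 3 - -2 = 5
dy = -6 - 10 = -16
dz = -7 - -5 = -2
dx^2 + dy^2 + dz^2 = 25 + 256 + 4 = 285
d = sqrt(285)
d = 16.8819
16.8819 units


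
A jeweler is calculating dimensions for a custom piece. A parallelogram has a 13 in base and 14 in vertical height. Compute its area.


Shape: parallelogram
Base b = 13 in, Height h = 14 in
Formula: A = b * h
A = 13 * 14
A = 182
182 in^2


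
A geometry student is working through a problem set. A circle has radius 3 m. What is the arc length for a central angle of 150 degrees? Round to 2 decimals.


Shape: circular arc
Radius r = 3 m, Angle = 150 degrees
Formula: L = (angle/360) * 2 * pi * r
2 * pi * r = 6 * pi
L = (150/360) * 6 * pi
L = 2.5 * pi
L = 7.85
7.85 m


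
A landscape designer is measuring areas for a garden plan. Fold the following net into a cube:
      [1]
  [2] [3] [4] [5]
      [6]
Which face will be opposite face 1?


Net: cross layout. Take square 3 as the base (bottom).
Fold the four squares in the horizontal row up around 3: 2 -> left, 4 -> right, 5 wraps to the top.
Fold 1 and 6 up from 3: 1 -> back, 6 -> front.
Opposite pairs are therefore: (1, 6), (2, 4), (3, 5).
Face 1 is opposite face 6.
face 6


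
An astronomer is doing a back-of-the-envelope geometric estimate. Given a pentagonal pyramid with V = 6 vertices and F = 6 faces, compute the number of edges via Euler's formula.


Polyhedron: pentagonal pyramid
Euler's formula for convex polyhedra: V - E + F = 2
Given: V = 6 vertices and F = 6 faces
Solve for E:
E = V + F - 2 = 6 + 6 - 2 = 10
10 edges


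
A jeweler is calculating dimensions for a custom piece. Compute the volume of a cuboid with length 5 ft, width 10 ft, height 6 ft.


Shape: rectangular prism
l = 5 ft, w = 10 ft, h = 6 ft
Formula: V = l * w * h
V = 5 * 10 * 6
V = 50 * 6
V = 300
300 ft^3


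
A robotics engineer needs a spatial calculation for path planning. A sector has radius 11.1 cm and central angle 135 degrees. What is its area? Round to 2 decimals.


Shape: circular sector
Radius r = 11.1 cm, Angle = 135 degrees
Formula: A = (angle/360) * pi * r^2
r^2 = 123.21
Fraction of circle = 135/360
A = (135/360) * pi * 123.21
A = 46.20375 * pi
A = 145.15
145.15 cm^2


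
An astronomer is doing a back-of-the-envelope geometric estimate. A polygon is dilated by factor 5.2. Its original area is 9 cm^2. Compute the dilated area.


Linear scale factor k = 5.2
Original area = 9 cm^2
Rule: under a linear scaling by k, areas scale by k^2.
k^2 = 5.2^2 = 27.04
New area = 9 * 27.04
New area = 243.36
243.36 cm^2


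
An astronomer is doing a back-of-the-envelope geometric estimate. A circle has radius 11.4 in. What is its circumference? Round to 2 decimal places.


Shape: circle
Radius r = 11.4 in
Formula: C = 2 * pi * r
C = 2 * pi * 11.4
C = 22.8 * pi
C = 71.63
71.63 in


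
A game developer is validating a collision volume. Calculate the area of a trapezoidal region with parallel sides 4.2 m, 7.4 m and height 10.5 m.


Shape: trapezoid
Parallel sides a = 4.2 m, b = 7.4 m; Height h = 10.5 m
Formula: A = (a + b) * h / 2
a + b = 4.2 + 7.4 = 11.6
A = 11.6 * 10.5 / 2
A = 121.8 / 2
A = 60.9
60.9 m^2


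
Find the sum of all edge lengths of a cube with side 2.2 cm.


Shape: cube
Side s = 2.2 cm
A cube has 12 edges, all equal.
Formula: total edge length = 12 * s
Total = 12 * 2.2
Total = 26.4
26.4 cm


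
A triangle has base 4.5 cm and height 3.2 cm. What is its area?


Shape: triangle
Base b = 4.5 cm, Height h = 3.2 cm
Formula: A = (1/2) * b * h
A = 0.5 * 4.5 * 3.2
A = 0.5 * 14.4
A = 7.2
7.2 cm^2


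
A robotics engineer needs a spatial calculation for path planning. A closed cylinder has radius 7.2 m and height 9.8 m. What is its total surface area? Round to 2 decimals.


Shape: closed cylinder
Radius r = 7.2 m, Height h = 9.8 m
Formula: SA = 2*pi*r^2 + 2*pi*r*h = 2*pi*r*(r + h)
r + h = 17
2 * r * (r + h) = 2 * 7.2 * 17 = 244.8
SA = 244.8 * pi
SA = 769.06
769.06 m^2


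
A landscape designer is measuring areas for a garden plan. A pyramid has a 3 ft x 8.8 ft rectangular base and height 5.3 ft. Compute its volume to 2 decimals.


Shape: rectangular pyramid
Base: 3 ft x 8.8 ft, Height h = 5.3 ft
Formula: V = (1/3) * base_area * h
base_area = 3 * 8.8 = 26.4
base_area * h = 26.4 * 5.3 = 139.92
V = 139.92 / 3
V = 46.64
46.64 ft^3


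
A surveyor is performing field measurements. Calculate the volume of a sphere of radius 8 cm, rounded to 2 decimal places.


Shape: sphere
Radius r = 8 cm
Formula: V = (4/3) * pi * r^3
r^3 = 512
(4/3) * 512 = 682.666667
V = 682.666667 * pi
V = 2144.66
2144.66 cm^3


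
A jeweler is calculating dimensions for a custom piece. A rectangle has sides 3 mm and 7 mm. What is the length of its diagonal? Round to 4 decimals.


Shape: rectangle (diagonal via Pythagoras)
Sides: 3 mm and 7 mm
Formula: d = sqrt(l^2 + w^2)
l^2 = 9, w^2 = 49
l^2 + w^2 = 58
d = sqrt(58)
d = 7.6158
7.6158 mm


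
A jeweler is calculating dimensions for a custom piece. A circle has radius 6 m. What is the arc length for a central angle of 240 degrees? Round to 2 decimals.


Shape: circular arc
Radius r = 6 m, Angle = 240 degrees
Formula: L = (angle/360) * 2 * pi * r
2 * pi * r = 12 * pi
L = (240/360) * 12 * pi
L = 8 * pi
L = 25.13
25.13 m


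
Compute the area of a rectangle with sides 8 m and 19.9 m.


Shape: rectangle
Length l = 8 m, Width w = 19.9 m
Formula: A = l * w
A = 8 * 19.9
A = 159.2
159.2 m^2


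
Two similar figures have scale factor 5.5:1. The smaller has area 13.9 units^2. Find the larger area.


Linear scale factor k = 5.5
Original area = 13.9 units^2
Rule: under a linear scaling by k, areas scale by k^2.
k^2 = 5.5^2 = 30.25
New area = 13.9 * 30.25
New area = 420.475
420.475 units^2


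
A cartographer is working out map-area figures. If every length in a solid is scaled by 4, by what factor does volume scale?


Linear scale factor k = 4
Rule: under a linear scaling by k, volumes scale by k^3.
k^3 = 4 * 4 * 4
k^3 = 16 * 4
k^3 = 64
Volume scales by a factor of 64.
64 (dimensionless)


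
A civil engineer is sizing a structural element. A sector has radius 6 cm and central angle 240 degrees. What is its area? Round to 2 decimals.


Shape: circular sector
Radius r = 6 cm, Angle = 240 degrees
Formula: A = (angle/360) * pi * r^2
r^2 = 36
Fraction of circle = 240/360
A = (240/360) * pi * 36
A = 24 * pi
A = 75.4
75.4 cm^2


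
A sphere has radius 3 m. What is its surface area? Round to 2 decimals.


Shape: sphere
Radius r = 3 m
Formula: SA = 4 * pi * r^2
r^2 = 9
SA = 4 * pi * 9
SA = 36 * pi
SA = 113.1
113.1 m^2


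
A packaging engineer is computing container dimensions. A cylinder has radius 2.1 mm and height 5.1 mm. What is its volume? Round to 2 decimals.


Shape: cylinder
Radius r = 2.1 mm, Height h = 5.1 mm
Formula: V = pi * r^2 * h
r^2 = 4.41
V = pi * 4.41 * 5.1
V = 22.491 * pi
V = 70.66
70.66 mm^3


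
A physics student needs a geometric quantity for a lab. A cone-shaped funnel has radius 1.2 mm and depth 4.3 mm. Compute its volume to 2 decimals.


Shape: cone
Radius r = 1.2 mm, Height h = 4.3 mm
Formula: V = (1/3) * pi * r^2 * h
r^2 = 1.44
pi * r^2 * h = pi * 1.44 * 4.3 = 6.192 * pi
V = 6.192 * pi / 3
V = 6.48
6.48 mm^3


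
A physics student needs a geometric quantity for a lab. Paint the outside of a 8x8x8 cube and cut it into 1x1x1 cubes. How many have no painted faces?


Large cube: 8 x 8 x 8, cut into unit cubes.
n = 8, so n - 2 = 6
Unpainted cubes form the interior (n - 2)^3 block.
(n - 2)^3 = 6^3 = 216
216 unit cubes


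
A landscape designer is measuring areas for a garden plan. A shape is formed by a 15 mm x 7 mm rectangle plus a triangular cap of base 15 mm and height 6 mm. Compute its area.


Composite shape: rectangle + triangle
Rectangle area = 15 * 7 = 105
Triangle area = 0.5 * 15 * 6 = 45
Total = 105 + 45
Total = 150
150 mm^2


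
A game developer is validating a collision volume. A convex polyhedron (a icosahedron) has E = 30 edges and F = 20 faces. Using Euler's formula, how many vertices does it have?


Polyhedron: icosahedron
Euler's formula for convex polyhedra: V - E + F = 2
Given: E = 30 edges and F = 20 faces
Solve for V:
V = 2 + E - F = 2 + 30 - 20 = 12
12 vertices


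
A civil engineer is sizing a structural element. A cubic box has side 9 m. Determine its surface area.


Shape: cube
Side s = 9 m
A cube has 6 square faces.
Formula: SA = 6 * s^2
s^2 = 81
SA = 6 * 81
SA = 486
486 m^2


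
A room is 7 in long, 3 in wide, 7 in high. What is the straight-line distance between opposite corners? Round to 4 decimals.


Shape: rectangular box (space diagonal)
l = 7 in, w = 3 in, h = 7 in
Visualize: the diagonal of the base, then a right triangle with that diagonal and the height.
Formula: d = sqrt(l^2 + w^2 + h^2)
l^2 + w^2 + h^2 = 49 + 9 + 49 = 107
d = sqrt(107)
d = 10.3441
10.3441 in


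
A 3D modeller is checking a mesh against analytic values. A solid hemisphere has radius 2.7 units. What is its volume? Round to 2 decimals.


Shape: hemisphere (half of a sphere)
Radius r = 2.7 units
Formula: V = (1/2) * (4/3) * pi * r^3 = (2/3) * pi * r^3
r^3 = 19.683
(2/3) * 19.683 = 13.122
V = 13.122 * pi
V = 41.22
41.22 units^3


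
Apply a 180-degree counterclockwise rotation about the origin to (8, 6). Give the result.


Transformation: rotation about the origin
Original point: (8, 6)
Rule for 180 deg: (x, y) -> (-x, -y)
Apply: (8, 6) -> (-8, -6)
(-8, -6)


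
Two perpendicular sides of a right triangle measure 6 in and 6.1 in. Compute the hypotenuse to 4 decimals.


Shape: right triangle
Legs a = 6 in, b = 6.1 in
Formula: c = sqrt(a^2 + b^2)
a^2 = 36, b^2 = 37.21
a^2 + b^2 = 73.21
c = sqrt(73.21)
c = 8.5563
8.5563 in


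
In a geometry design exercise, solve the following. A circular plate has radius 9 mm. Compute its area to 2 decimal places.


Shape: circle
Radius r = 9 mm
Formula: A = pi * r^2
r^2 = 9^2 = 81
A = pi * 81
A = 254.47
254.47 mm^2


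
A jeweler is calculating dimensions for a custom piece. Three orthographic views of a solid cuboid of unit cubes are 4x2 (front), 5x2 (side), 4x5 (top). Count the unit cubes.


Orthographic views of a solid rectangular block:
Front view 4 x 2 -> length = 4, height = 2
Side view 5 x 2 -> width = 5, height = 2 (consistent)
Top view 4 x 5 -> confirms length = 4, width = 5
The block is 4 x 5 x 2.
Total unit cubes = 4 * 5 * 2 = 40
40 unit cubes


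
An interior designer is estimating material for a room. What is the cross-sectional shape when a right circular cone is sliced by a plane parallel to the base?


Solid: right circular cone
Cutting plane: parallel to the base
Visualize the intersection of the plane with the solid's surface.
The boundary of the cut region is a circle.
circle


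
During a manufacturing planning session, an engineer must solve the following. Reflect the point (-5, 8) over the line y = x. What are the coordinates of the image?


Transformation: reflection
Original point: (-5, 8)
Rule for reflection over y = x: (x, y) -> (y, x)
Apply: (-5, 8) -> (8, -5)
(8, -5)


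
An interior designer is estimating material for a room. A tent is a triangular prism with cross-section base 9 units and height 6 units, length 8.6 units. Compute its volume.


Shape: triangular prism
Triangle base = 9 units, triangle height = 6 units, prism length L = 8.6 units
Formula: V = (1/2 * b * h_tri) * L
Cross-section area = 0.5 * 9 * 6 = 27
V = 27 * 8.6
V = 232.2
232.2 units^3


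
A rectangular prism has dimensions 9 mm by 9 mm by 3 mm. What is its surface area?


Shape: rectangular prism
l = 9 mm, w = 9 mm, h = 3 mm
Formula: SA = 2(lw + lh + wh)
lw = 81, lh = 27, wh = 27
lw + lh + wh = 135
SA = 2 * 135
SA = 270
270 mm^2


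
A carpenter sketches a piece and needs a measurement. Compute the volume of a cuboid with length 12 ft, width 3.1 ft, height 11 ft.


Shape: rectangular prism
l = 12 ft, w = 3.1 ft, h = 11 ft
Formula: V = l * w * h
V = 12 * 3.1 * 11
V = 37.2 * 11
V = 409.2
409.2 ft^3


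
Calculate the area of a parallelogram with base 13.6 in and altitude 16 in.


Shape: parallelogram
Base b = 13.6 in, Height h = 16 in
Formula: A = b * h
A = 13.6 * 16
A = 217.6
217.6 in^2


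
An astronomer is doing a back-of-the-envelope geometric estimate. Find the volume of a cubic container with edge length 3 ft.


Shape: cube
Side s = 3 ft
Formula: V = s^3
V = 3 * 3 * 3
V = 9 * 3
V = 27
27 ft^3


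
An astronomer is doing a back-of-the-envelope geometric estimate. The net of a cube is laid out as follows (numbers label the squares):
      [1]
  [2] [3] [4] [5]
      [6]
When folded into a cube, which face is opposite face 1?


Net: cross layout. Take square 3 as the base (bottom).
Fold the four squares in the horizontal row up around 3: 2 -> left, 4 -> right, 5 wraps to the top.
Fold 1 and 6 up from 3: 1 -> back, 6 -> front.
Opposite pairs are therefore: (1, 6), (2, 4), (3, 5).
Face 1 is opposite face 6.
face 6


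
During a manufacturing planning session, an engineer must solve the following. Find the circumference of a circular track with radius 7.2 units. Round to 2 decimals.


Shape: circle
Radius r = 7.2 units
Formula: C = 2 * pi * r
C = 2 * pi * 7.2
C = 14.4 * pi
C = 45.24
45.24 units


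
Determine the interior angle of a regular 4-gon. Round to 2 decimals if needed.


Shape: regular square (4 sides)
Formula: interior angle = (n - 2) * 180 / n
(n - 2) = 2
(n - 2) * 180 = 360
angle = 360 / 4
angle = 90
90 degrees


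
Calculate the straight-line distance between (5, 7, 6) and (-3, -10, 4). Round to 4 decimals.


3D distance between two points
P1 = (5, 7, 6), P2 = (-3, -10, 4)
Formula: d = sqrt((x2-x1)^2 + (y2-y1)^2 + (z2-z1)^2)
dx = -3 - 5 = -8
dy = -10 - 7 = -17
dz = 4 - 6 = -2
dx^2 + dy^2 + dz^2 = 64 + 289 + 4 = 357
d = sqrt(357)
d = 18.8944
18.8944 units


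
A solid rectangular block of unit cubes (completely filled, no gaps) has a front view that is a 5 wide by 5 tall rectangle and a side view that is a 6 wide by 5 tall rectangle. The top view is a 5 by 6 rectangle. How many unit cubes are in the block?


Orthographic views of a solid rectangular block:
Front view 5 x 5 -> length = 5, height = 5
Side view 6 x 5 -> width = 6, height = 5 (consistent)
Top view 5 x 6 -> confirms length = 5, width = 6
The block is 5 x 6 x 5.
Total unit cubes = 5 * 6 * 5 = 150
150 unit cubes


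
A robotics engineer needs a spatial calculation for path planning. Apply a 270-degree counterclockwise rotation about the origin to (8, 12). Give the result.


Transformation: rotation about the origin
Original point: (8, 12)
Rule for 270 deg counterclockwise: (x, y) -> (y, -x)
Apply: (8, 12) -> (12, -8)
(12, -8)


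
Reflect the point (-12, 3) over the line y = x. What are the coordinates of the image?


Transformation: reflection
Original point: (-12, 3)
Rule for reflection over y = x: (x, y) -> (y, x)
Apply: (-12, 3) -> (3, -12)
(3, -12)


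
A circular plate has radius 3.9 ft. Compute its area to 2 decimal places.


Shape: circle
Radius r = 3.9 ft
Formula: A = pi * r^2
r^2 = 3.9^2 = 15.21
A = pi * 15.21
A = 47.78
47.78 ft^2


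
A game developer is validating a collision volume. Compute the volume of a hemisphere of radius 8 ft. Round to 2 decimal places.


Shape: hemisphere (half of a sphere)
Radius r = 8 ft
Formula: V = (1/2) * (4/3) * pi * r^3 = (2/3) * pi * r^3
r^3 = 512
(2/3) * 512 = 341.333333
V = 341.333333 * pi
V = 1072.33
1072.33 ft^3


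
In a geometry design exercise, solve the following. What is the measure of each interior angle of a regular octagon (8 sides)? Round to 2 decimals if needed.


Shape: regular octagon (8 sides)
Formula: interior angle = (n - 2) * 180 / n
(n - 2) = 6
(n - 2) * 180 = 1080
angle = 1080 / 8
angle = 135
135 degrees


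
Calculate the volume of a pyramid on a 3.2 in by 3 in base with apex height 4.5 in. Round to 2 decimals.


Shape: rectangular pyramid
Base: 3.2 in x 3 in, Height h = 4.5 in
Formula: V = (1/3) * base_area * h
base_area = 3.2 * 3 = 9.6
base_area * h = 9.6 * 4.5 = 43.2
V = 43.2 / 3
V = 14.4
14.4 in^3


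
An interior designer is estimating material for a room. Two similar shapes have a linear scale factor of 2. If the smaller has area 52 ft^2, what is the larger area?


Linear scale factor k = 2
Original area = 52 ft^2
Rule: under a linear scaling by k, areas scale by k^2.
k^2 = 2^2 = 4
New area = 52 * 4
New area = 208
208 ft^2


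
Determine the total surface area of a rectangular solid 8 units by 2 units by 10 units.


Shape: rectangular prism
l = 8 units, w = 2 units, h = 10 units
Formula: SA = 2(lw + lh + wh)
lw = 16, lh = 80, wh = 20
lw + lh + wh = 116
SA = 2 * 116
SA = 232
232 units^2


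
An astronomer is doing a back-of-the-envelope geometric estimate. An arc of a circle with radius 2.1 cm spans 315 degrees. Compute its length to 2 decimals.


Shape: circular arc
Radius r = 2.1 cm, Angle = 315 degrees
Formula: L = (angle/360) * 2 * pi * r
2 * pi * r = 4.2 * pi
L = (315/360) * 4.2 * pi
L = 3.675 * pi
L = 11.55
11.55 cm


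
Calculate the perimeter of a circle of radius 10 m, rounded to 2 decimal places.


Shape: circle
Radius r = 10 m
Formula: C = 2 * pi * r
C = 2 * pi * 10
C = 20 * pi
C = 62.83
62.83 m


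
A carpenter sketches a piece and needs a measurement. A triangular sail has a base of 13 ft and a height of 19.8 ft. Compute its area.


Shape: triangle
Base b = 13 ft, Height h = 19.8 ft
Formula: A = (1/2) * b * h
A = 0.5 * 13 * 19.8
A = 0.5 * 257.4
A = 128.7
128.7 ft^2


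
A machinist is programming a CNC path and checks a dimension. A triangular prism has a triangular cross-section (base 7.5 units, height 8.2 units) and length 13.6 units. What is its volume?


Shape: triangular prism
Triangle base = 7.5 units, triangle height = 8.2 units, prism length L = 13.6 units
Formula: V = (1/2 * b * h_tri) * L
Cross-section area = 0.5 * 7.5 * 8.2 = 30.75
V = 30.75 * 13.6
V = 418.2
418.2 units^3


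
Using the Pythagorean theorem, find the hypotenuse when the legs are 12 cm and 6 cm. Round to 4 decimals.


Shape: right triangle
Legs a = 12 cm, b = 6 cm
Formula: c = sqrt(a^2 + b^2)
a^2 = 144, b^2 = 36
a^2 + b^2 = 180
c = sqrt(180)
c = 13.4164
13.4164 cm


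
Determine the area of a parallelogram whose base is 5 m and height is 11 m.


Shape: parallelogram
Base b = 5 m, Height h = 11 m
Formula: A = b * h
A = 5 * 11
A = 55
55 m^2


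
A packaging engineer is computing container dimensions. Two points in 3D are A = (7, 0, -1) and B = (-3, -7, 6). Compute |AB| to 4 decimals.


3D distance between two points
P1 = (7, 0, -1), P2 = (-3, -7, 6)
Formula: d = sqrt((x2-x1)^2 + (y2-y1)^2 + (z2-z1)^2)
dx = -3 - 7 = -10
dy = -7 - 0 = -7
dz = 6 - -1 = 7
dx^2 + dy^2 + dz^2 = 100 + 49 + 49 = 198
d = sqrt(198)
d = 14.0712
14.0712 units


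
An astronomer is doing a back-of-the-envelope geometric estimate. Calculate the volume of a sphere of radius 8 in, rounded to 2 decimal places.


Shape: sphere
Radius r = 8 in
Formula: V = (4/3) * pi * r^3
r^3 = 512
(4/3) * 512 = 682.666667
V = 682.666667 * pi
V = 2144.66
2144.66 in^3


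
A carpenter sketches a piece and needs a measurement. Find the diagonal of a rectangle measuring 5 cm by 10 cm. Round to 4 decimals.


Shape: rectangle (diagonal via Pythagoras)
Sides: 5 cm and 10 cm
Formula: d = sqrt(l^2 + w^2)
l^2 = 25, w^2 = 100
l^2 + w^2 = 125
d = sqrt(125)
d = 11.1803
11.1803 cm


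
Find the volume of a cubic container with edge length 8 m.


Shape: cube
Side s = 8 m
Formula: V = s^3
V = 8 * 8 * 8
V = 64 * 8
V = 512
512 m^3


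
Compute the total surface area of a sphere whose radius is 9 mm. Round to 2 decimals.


Shape: sphere
Radius r = 9 mm
Formula: SA = 4 * pi * r^2
r^2 = 81
SA = 4 * pi * 81
SA = 324 * pi
SA = 1017.88
1017.88 mm^2


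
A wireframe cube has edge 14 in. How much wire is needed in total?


Shape: cube
Side s = 14 in
A cube has 12 edges, all equal.
Formula: total edge length = 12 * s
Total = 12 * 14
Total = 168
168 in


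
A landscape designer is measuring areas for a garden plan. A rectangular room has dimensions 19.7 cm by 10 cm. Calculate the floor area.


Shape: rectangle
Length l = 19.7 cm, Width w = 10 cm
Formula: A = l * w
A = 19.7 * 10
A = 197
197 cm^2


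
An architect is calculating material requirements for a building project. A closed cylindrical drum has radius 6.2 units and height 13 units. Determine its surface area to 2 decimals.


Shape: closed cylinder
Radius r = 6.2 units, Height h = 13 units
Formula: SA = 2*pi*r^2 + 2*pi*r*h = 2*pi*r*(r + h)
r + h = 19.2
2 * r * (r + h) = 2 * 6.2 * 19.2 = 238.08
SA = 238.08 * pi
SA = 747.95
747.95 units^2


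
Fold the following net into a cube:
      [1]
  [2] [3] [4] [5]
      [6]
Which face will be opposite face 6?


Net: cross layout. Take square 3 as the base (bottom).
Fold the four squares in the horizontal row up around 3: 2 -> left, 4 -> right, 5 wraps to the top.
Fold 1 and 6 up from 3: 1 -> back, 6 -> front.
Opposite pairs are therefore: (1, 6), (2, 4), (3, 5).
Face 6 is opposite face 1.
face 1


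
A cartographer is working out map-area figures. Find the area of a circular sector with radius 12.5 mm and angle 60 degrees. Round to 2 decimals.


Shape: circular sector
Radius r = 12.5 mm, Angle = 60 degrees
Formula: A = (angle/360) * pi * r^2
r^2 = 156.25
Fraction of circle = 60/360
A = (60/360) * pi * 156.25
A = 26.041667 * pi
A = 81.81
81.81 mm^2


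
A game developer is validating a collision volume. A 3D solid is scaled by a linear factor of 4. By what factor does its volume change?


Linear scale factor k = 4
Rule: under a linear scaling by k, volumes scale by k^3.
k^3 = 4 * 4 * 4
k^3 = 16 * 4
k^3 = 64
Volume scales by a factor of 64.
64 (dimensionless)


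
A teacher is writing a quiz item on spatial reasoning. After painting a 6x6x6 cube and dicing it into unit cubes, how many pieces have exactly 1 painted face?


Large cube: 6 x 6 x 6, cut into unit cubes.
n = 6, so n - 2 = 4
Cubes with 1 painted face lie in the interior of each face.
A cube has 6 faces; each contributes (n - 2)^2 = 16 such cubes.
Count = 6 * 16 = 96
96 unit cubes


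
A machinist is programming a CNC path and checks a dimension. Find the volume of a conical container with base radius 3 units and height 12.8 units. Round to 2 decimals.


Shape: cone
Radius r = 3 units, Height h = 12.8 units
Formula: V = (1/3) * pi * r^2 * h
r^2 = 9
pi * r^2 * h = pi * 9 * 12.8 = 115.2 * pi
V = 115.2 * pi / 3
V = 120.64
120.64 units^3


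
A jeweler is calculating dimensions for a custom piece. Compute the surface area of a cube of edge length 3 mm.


Shape: cube
Side s = 3 mm
A cube has 6 square faces.
Formula: SA = 6 * s^2
s^2 = 9
SA = 6 * 9
SA = 54
54 mm^2


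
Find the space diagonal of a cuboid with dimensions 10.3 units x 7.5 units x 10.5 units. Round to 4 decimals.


Shape: rectangular box (space diagonal)
l = 10.3 units, w = 7.5 units, h = 10.5 units
Visualize: the diagonal of the base, then a right triangle with that diagonal and the height.
Formula: d = sqrt(l^2 + w^2 + h^2)
l^2 + w^2 + h^2 = 106.09 + 56.25 + 110.25 = 272.59
d = sqrt(272.59)
d = 16.5103
16.5103 units


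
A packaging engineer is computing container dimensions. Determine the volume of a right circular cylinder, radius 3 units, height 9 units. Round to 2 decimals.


Shape: cylinder
Radius r = 3 units, Height h = 9 units
Formula: V = pi * r^2 * h
r^2 = 9
V = pi * 9 * 9
V = 81 * pi
V = 254.47
254.47 units^3


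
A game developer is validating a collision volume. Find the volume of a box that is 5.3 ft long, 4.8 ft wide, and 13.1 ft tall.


Shape: rectangular prism
l = 5.3 ft, w = 4.8 ft, h = 13.1 ft
Formula: V = l * w * h
V = 5.3 * 4.8 * 13.1
V = 25.44 * 13.1
V = 333.264
333.264 ft^3


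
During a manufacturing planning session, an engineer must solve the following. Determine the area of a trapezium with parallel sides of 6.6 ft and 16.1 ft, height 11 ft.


Shape: trapezoid
Parallel sides a = 6.6 ft, b = 16.1 ft; Height h = 11 ft
Formula: A = (a + b) * h / 2
a + b = 6.6 + 16.1 = 22.7
A = 22.7 * 11 / 2
A = 249.7 / 2
A = 124.85
124.85 ft^2
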